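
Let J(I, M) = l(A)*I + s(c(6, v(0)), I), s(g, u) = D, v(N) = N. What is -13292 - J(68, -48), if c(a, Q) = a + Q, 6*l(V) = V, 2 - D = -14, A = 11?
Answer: -40298/3 ≈ -13433.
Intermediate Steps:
D = 16 (D = 2 - 1*(-14) = 2 + 14 = 16)
l(V) = V/6
c(a, Q) = Q + a
s(g, u) = 16
J(I, M) = 16 + 11*I/6 (J(I, M) = ((1/6)*11)*I + 16 = 11*I/6 + 16 = 16 + 11*I/6)
-13292 - J(68, -48) = -13292 - (16 + (11/6)*68) = -13292 - (16 + 374/3) = -13292 - 1*422/3 = -13292 - 422/3 = -40298/3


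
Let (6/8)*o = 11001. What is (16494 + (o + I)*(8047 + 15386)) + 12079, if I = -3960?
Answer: 250949137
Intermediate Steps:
o = 14668 (o = (4/3)*11001 = 14668)
(16494 + (o + I)*(8047 + 15386)) + 12079 = (16494 + (14668 - 3960)*(8047 + 15386)) + 12079 = (16494 + 10708*23433) + 12079 = (16494 + 250920564) + 12079 = 250937058 + 12079 = 250949137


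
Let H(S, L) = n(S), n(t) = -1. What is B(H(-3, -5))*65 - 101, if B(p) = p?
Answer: -166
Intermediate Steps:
H(S, L) = -1
B(H(-3, -5))*65 - 101 = -1*65 - 101 = -65 - 101 = -166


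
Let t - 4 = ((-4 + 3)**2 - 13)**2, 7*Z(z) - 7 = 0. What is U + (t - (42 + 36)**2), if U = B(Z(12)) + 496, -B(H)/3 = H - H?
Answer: -5440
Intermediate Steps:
Z(z) = 1 (Z(z) = 1 + (1/7)*0 = 1 + 0 = 1)
B(H) = 0 (B(H) = -3*(H - H) = -3*0 = 0)
t = 148 (t = 4 + ((-4 + 3)**2 - 13)**2 = 4 + ((-1)**2 - 13)**2 = 4 + (1 - 13)**2 = 4 + (-12)**2 = 4 + 144 = 148)
U = 496 (U = 0 + 496 = 496)
U + (t - (42 + 36)**2) = 496 + (148 - (42 + 36)**2) = 496 + (148 - 1*78**2) = 496 + (148 - 1*6084) = 496 + (148 - 6084) = 496 - 5936 = -5440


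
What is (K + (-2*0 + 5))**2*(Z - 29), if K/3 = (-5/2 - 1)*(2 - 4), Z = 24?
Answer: -3380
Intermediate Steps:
K = 21 (K = 3*((-5/2 - 1)*(2 - 4)) = 3*((-5*1/2 - 1)*(-2)) = 3*((-5/2 - 1)*(-2)) = 3*(-7/2*(-2)) = 3*7 = 21)
(K + (-2*0 + 5))**2*(Z - 29) = (21 + (-2*0 + 5))**2*(24 - 29) = (21 + (0 + 5))**2*(-5) = (21 + 5)**2*(-5) = 26**2*(-5) = 676*(-5) = -3380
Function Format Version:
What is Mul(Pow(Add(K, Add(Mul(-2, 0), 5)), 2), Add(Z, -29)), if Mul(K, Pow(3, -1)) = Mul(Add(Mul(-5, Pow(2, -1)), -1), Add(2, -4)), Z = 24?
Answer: -3380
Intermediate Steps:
K = 21 (K = Mul(3, Mul(Add(Mul(-5, Pow(2, -1)), -1), Add(2, -4))) = Mul(3, Mul(Add(Mul(-5, Rational(1, 2)), -1), -2)) = Mul(3, Mul(Add(Rational(-5, 2), -1), -2)) = Mul(3, Mul(Rational(-7, 2), -2)) = Mul(3, 7) = 21)
Mul(Pow(Add(K, Add(Mul(-2, 0), 5)), 2), Add(Z, -29)) = Mul(Pow(Add(21, Add(Mul(-2, 0), 5)), 2), Add(24, -29)) = Mul(Pow(Add(21, Add(0, 5)), 2), -5) = Mul(Pow(Add(21, 5), 2), -5) = Mul(Pow(26, 2), -5) = Mul(676, -5) = -3380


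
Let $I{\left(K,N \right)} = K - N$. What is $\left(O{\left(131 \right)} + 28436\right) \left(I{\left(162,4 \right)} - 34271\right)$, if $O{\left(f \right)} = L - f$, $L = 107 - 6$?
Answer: $-969013878$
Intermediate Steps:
$L = 101$ ($L = 107 - 6 = 101$)
$O{\left(f \right)} = 101 - f$
$\left(O{\left(131 \right)} + 28436\right) \left(I{\left(162,4 \right)} - 34271\right) = \left(\left(101 - 131\right) + 28436\right) \left(\left(162 - 4\right) - 34271\right) = \left(-30 + 28436\right) \left(158 - 34271\right) = 28406 \left(-34113\right) = -969013878$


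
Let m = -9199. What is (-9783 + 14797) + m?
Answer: -4185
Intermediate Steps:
(-9783 + 14797) + m = (-9783 + 14797) - 9199 = 5014 - 9199 = -4185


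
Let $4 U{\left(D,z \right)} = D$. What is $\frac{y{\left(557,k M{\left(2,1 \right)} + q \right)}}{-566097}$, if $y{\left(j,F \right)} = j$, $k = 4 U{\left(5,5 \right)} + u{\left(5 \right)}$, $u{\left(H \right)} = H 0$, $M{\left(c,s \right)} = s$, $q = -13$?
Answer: $- \frac{557}{566097} \approx -0.00098393$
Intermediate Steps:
$U{\left(D,z \right)} = \frac{D}{4}$
$u{\left(H \right)} = 0$
$k = 5$ ($k = 4 \cdot \frac{1}{4} \cdot 5 + 0 = 4 \cdot \frac{5}{4} + 0 = 5 + 0 = 5$)
$\frac{y{\left(557,k M{\left(2,1 \right)} + q \right)}}{-566097} = \frac{557}{-566097} = 557 \left(- \frac{1}{566097}\right) = - \frac{557}{566097}$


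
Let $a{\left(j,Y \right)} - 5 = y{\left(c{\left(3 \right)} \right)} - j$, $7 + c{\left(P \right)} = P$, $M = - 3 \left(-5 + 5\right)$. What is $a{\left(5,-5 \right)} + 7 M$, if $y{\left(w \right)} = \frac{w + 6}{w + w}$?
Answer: $- \frac{1}{4} \approx -0.25$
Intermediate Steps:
$M = 0$ ($M = \left(-3\right) 0 = 0$)
$c{\left(P \right)} = -7 + P$
$y{\left(w \right)} = \frac{6 + w}{2 w}$
$a{\left(j,Y \right)} = \frac{19}{4} - j$ ($a{\left(j,Y \right)} = 5 - \left(j - \frac{6 + \left(-7 + 3\right)}{2 \left(-7 + 3\right)}\right) = 5 - \left(j - \frac{6 - 4}{2 \left(-4\right)}\right) = 5 - \left(\frac{1}{4} + j\right) = \frac{19}{4} - j$)
$a{\left(5,-5 \right)} + 7 M = \left(\frac{19}{4} - 5\right) + 7 \cdot 0 = \left(\frac{19}{4} - 5\right) + 0 = - \frac{1}{4} + 0 = - \frac{1}{4}$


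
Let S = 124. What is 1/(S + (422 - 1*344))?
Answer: 1/202 ≈ 0.0049505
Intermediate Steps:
1/(S + (422 - 1*344)) = 1/(124 + (422 - 1*344)) = 1/(124 + (422 - 344)) = 1/(124 + 78) = 1/202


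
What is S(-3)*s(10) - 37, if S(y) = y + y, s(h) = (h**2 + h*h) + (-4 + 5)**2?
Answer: -1243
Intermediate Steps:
s(h) = 1 + 2*h**2 (s(h) = (h**2 + h**2) + 1**2 = 2*h**2 + 1 = 1 + 2*h**2)
S(y) = 2*y
S(-3)*s(10) - 37 = (2*(-3))*(1 + 2*10**2) - 37 = -6*(1 + 2*100) - 37 = -6*(1 + 200) - 37 = -6*201 - 37 = -1206 - 37 = -1243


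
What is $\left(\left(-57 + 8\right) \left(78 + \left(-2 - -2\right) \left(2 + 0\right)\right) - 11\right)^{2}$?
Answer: $14691889$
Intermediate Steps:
$\left(\left(-57 + 8\right) \left(78 + \left(-2 - -2\right) \left(2 + 0\right)\right) - 11\right)^{2} = \left(- 49 \left(78 + \left(-2 + 2\right) 2\right) - 11\right)^{2} = \left(- 49 \left(78 + 0 \cdot 2\right) - 11\right)^{2} = \left(- 49 \left(78 + 0\right) - 11\right)^{2} = \left(\left(-49\right) 78 - 11\right)^{2} = \left(-3822 - 11\right)^{2} = \left(-3833\right)^{2} = 14691889$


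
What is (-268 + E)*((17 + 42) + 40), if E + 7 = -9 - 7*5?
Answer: -31581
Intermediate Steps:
E = -51 (E = -7 + (-9 - 7*5) = -7 + (-9 - 35) = -7 - 44 = -51)
(-268 + E)*((17 + 42) + 40) = (-268 - 51)*((17 + 42) + 40) = -319*(59 + 40) = -319*99 = -31581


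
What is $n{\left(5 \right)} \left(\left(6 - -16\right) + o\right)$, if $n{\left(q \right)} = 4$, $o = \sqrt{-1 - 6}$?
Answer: $88 + 4 i \sqrt{7} \approx 88.0 + 10.583 i$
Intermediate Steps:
$o = i \sqrt{7}$ ($o = \sqrt{-7} = i \sqrt{7} \approx 2.6458 i$)
$n{\left(5 \right)} \left(\left(6 - -16\right) + o\right) = 4 \left(\left(6 - -16\right) + i \sqrt{7}\right) = 4 \left(\left(6 + 16\right) + i \sqrt{7}\right) = 4 \left(22 + i \sqrt{7}\right) = 88 + 4 i \sqrt{7}$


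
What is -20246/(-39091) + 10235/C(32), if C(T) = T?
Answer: 400744257/1250912 ≈ 320.36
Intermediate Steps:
-20246/(-39091) + 10235/C(32) = -20246/(-39091) + 10235/32 = -20246*(-1/39091) + 10235*(1/32) = 20246/39091 + 10235/32 = 400744257/1250912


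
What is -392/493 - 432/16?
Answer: -13703/493 ≈ -27.795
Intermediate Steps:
-392/493 - 432/16 = -392*1/493 - 432*1/16 = -392/493 - 27 = -13703/493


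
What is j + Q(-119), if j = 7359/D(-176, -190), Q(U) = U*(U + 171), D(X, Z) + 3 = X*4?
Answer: -4382275/707 ≈ -6198.4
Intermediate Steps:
D(X, Z) = -3 + 4*X (D(X, Z) = -3 + X*4 = -3 + 4*X)
Q(U) = U*(171 + U)
j = -7359/707 (j = 7359/(-3 + 4*(-176)) = 7359/(-3 - 704) = 7359/(-707) = 7359*(-1/707) = -7359/707 ≈ -10.409)
j + Q(-119) = -7359/707 - 119*(171 - 119) = -7359/707 - 119*52 = -7359/707 - 6188 = -4382275/707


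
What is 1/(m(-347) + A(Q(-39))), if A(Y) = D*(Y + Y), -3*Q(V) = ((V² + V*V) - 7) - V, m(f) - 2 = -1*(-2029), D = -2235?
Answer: 1/4582291 ≈ 2.1823e-7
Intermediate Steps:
m(f) = 2031 (m(f) = 2 - 1*(-2029) = 2 + 2029 = 2031)
Q(V) = 7/3 - 2*V²/3 + V/3 (Q(V) = -(((V² + V*V) - 7) - V)/3 = -(((V² + V²) - 7) - V)/3 = -((2*V² - 7) - V)/3 = -((-7 + 2*V²) - V)/3 = -(-7 - V + 2*V²)/3 = 7/3 - 2*V²/3 + V/3)
A(Y) = -4470*Y (A(Y) = -2235*(Y + Y) = -4470*Y)
1/(m(-347) + A(Q(-39))) = 1/(2031 - 4470*(7/3 - ⅔*(-39)² + (⅓)*(-39))) = 1/(2031 - 4470*(7/3 - ⅔*1521 - 13)) = 1/(2031 - 4470*(7/3 - 1014 - 13)) = 1/(2031 - 4470*(-3074/3)) = 1/(2031 + 4580260) = 1/4582291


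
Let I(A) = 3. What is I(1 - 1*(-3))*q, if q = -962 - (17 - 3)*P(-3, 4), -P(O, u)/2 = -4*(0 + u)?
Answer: -4230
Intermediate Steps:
P(O, u) = 8*u (P(O, u) = -(-8)*(0 + u) = -(-8)*u = 8*u)
q = -1410 (q = -962 - (17 - 3)*8*4 = -962 - 14*32 = -962 - 1*448 = -962 - 448 = -1410)
I(1 - 1*(-3))*q = 3*(-1410) = -4230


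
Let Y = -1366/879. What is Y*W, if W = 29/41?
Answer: -39614/36039 ≈ -1.0992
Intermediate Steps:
Y = -1366/879 (Y = -1366*1/879 = -1366/879 ≈ -1.5540)
W = 29/41 (W = 29*(1/41) = 29/41 ≈ 0.70732)
Y*W = -1366/879*29/41 = -39614/36039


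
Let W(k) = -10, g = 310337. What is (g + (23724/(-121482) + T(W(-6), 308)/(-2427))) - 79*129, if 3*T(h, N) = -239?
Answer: 14749007079127/49139469 ≈ 3.0015e+5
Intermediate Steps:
T(h, N) = -239/3 (T(h, N) = (⅓)*(-239) = -239/3)
(g + (23724/(-121482) + T(W(-6), 308)/(-2427))) - 79*129 = (310337 + (23724/(-121482) - 239/3/(-2427))) - 79*129 = (310337 + (23724*(-1/121482) - 239/3*(-1/2427))) - 10191 = (310337 + (-1318/6749 + 239/7281)) - 10191 = (310337 - 7983347/49139469) - 10191 = 15249787407706/49139469 - 10191 = 14749007079127/49139469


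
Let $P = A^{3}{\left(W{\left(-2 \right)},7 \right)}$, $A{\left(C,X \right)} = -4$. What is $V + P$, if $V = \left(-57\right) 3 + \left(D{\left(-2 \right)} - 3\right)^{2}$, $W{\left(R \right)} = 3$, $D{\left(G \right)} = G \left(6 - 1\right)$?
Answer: $-66$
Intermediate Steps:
$D{\left(G \right)} = 5 G$ ($D{\left(G \right)} = G 5 = 5 G$)
$V = -2$ ($V = \left(-57\right) 3 + \left(5 \left(-2\right) - 3\right)^{2} = -171 + \left(-10 - 3\right)^{2} = -171 + \left(-13\right)^{2} = -171 + 169 = -2$)
$P = -64$ ($P = \left(-4\right)^{3} = -64$)
$V + P = -2 - 64 = -66$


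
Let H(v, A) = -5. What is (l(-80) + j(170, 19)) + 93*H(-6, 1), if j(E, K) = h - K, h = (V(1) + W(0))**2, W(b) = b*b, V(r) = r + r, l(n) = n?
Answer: -560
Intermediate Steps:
V(r) = 2*r
W(b) = b**2
h = 4 (h = (2*1 + 0**2)**2 = (2 + 0)**2 = 2**2 = 4)
j(E, K) = 4 - K
(l(-80) + j(170, 19)) + 93*H(-6, 1) = (-80 + (4 - 1*19)) + 93*(-5) = (-80 + (4 - 19)) - 465 = (-80 - 15) - 465 = -95 - 465 = -560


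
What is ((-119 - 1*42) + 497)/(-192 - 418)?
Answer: -168/305 ≈ -0.55082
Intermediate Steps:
((-119 - 1*42) + 497)/(-192 - 418) = ((-119 - 42) + 497)/(-610) = (-161 + 497)*(-1/610) = 336*(-1/610) = -168/305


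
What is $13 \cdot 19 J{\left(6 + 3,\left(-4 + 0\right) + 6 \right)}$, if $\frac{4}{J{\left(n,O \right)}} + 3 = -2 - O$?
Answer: $- \frac{988}{7} \approx -141.14$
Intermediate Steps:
$J{\left(n,O \right)} = \frac{4}{-5 - O}$ ($J{\left(n,O \right)} = \frac{4}{-3 - \left(2 + O\right)} = \frac{4}{-5 - O}$)
$13 \cdot 19 J{\left(6 + 3,\left(-4 + 0\right) + 6 \right)} = 13 \cdot 19 \left(- \frac{4}{5 + \left(\left(-4 + 0\right) + 6\right)}\right) = 247 \left(- \frac{4}{5 + \left(-4 + 6\right)}\right) = 247 \left(- \frac{4}{5 + 2}\right) = 247 \left(- \frac{4}{7}\right) = - \frac{988}{7}$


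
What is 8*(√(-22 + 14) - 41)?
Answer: -328 + 16*I*√2 ≈ -328.0 + 22.627*I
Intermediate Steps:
8*(√(-22 + 14) - 41) = 8*(√(-8) - 41) = 8*(2*I*√2 - 41) = 8*(-41 + 2*I*√2) = -328 + 16*I*√2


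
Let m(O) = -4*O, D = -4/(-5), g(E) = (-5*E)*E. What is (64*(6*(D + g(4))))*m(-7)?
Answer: -4257792/5 ≈ -8.5156e+5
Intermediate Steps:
g(E) = -5*E²
D = ⅘ (D = -4*(-⅕) = ⅘ ≈ 0.80000)
(64*(6*(D + g(4))))*m(-7) = (64*(6*(⅘ - 5*4²)))*(-4*(-7)) = (64*(6*(⅘ - 5*16)))*28 = (64*(6*(⅘ - 80)))*28 = (64*(6*(-396/5)))*28 = (64*(-2376/5))*28 = -152064/5*28 = -4257792/5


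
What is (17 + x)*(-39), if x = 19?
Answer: -1404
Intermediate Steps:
(17 + x)*(-39) = (17 + 19)*(-39) = 36*(-39) = -1404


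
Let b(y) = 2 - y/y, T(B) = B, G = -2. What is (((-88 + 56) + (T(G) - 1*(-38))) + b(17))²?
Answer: 25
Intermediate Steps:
b(y) = 1 (b(y) = 2 - 1*1 = 2 - 1 = 1)
(((-88 + 56) + (T(G) - 1*(-38))) + b(17))² = (((-88 + 56) + (-2 - 1*(-38))) + 1)² = ((-32 + (-2 + 38)) + 1)² = ((-32 + 36) + 1)² = (4 + 1)² = 5² = 25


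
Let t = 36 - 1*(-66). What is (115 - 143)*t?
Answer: -2856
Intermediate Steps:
t = 102 (t = 36 + 66 = 102)
(115 - 143)*t = (115 - 143)*102 = -28*102 = -2856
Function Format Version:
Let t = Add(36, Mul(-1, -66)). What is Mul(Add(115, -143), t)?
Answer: -2856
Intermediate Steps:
t = 102 (t = Add(36, 66) = 102)
Mul(Add(115, -143), t) = Mul(Add(115, -143), 102) = Mul(-28, 102) = -2856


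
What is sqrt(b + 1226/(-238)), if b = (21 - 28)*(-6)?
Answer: sqrt(521815)/119 ≈ 6.0703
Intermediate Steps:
b = 42 (b = -7*(-6) = 42)
sqrt(b + 1226/(-238)) = sqrt(42 + 1226/(-238)) = sqrt(42 + 1226*(-1/238)) = sqrt(42 - 613/119) = sqrt(4385/119) = sqrt(521815)/119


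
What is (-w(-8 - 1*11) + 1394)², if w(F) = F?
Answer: 1996569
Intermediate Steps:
(-w(-8 - 1*11) + 1394)² = (-(-8 - 1*11) + 1394)² = (-(-8 - 11) + 1394)² = (-1*(-19) + 1394)² = (19 + 1394)² = 1413² = 1996569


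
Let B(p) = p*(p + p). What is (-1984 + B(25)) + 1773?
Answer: 1039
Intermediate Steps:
B(p) = 2*p**2 (B(p) = p*(2*p) = 2*p**2)
(-1984 + B(25)) + 1773 = (-1984 + 2*25**2) + 1773 = (-1984 + 2*625) + 1773 = (-1984 + 1250) + 1773 = -734 + 1773 = 1039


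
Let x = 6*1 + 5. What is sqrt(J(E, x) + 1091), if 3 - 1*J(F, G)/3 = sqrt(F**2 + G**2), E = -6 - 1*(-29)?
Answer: sqrt(1100 - 15*sqrt(26)) ≈ 31.992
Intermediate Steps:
x = 11 (x = 6 + 5 = 11)
E = 23 (E = -6 + 29 = 23)
J(F, G) = 9 - 3*sqrt(F**2 + G**2)
sqrt(J(E, x) + 1091) = sqrt((9 - 3*sqrt(23**2 + 11**2)) + 1091) = sqrt((9 - 3*sqrt(529 + 121)) + 1091) = sqrt((9 - 15*sqrt(26)) + 1091) = sqrt(1100 - 15*sqrt(26))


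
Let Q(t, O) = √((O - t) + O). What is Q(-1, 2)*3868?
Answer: 3868*√5 ≈ 8649.1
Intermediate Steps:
Q(t, O) = √(-t + 2*O)
Q(-1, 2)*3868 = √(-1*(-1) + 2*2)*3868 = √(1 + 4)*3868 = √5*3868 = 3868*√5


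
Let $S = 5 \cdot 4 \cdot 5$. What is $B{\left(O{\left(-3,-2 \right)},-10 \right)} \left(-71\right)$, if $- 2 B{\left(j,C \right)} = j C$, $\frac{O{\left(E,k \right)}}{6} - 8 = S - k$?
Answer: $-234300$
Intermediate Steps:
$S = 100$ ($S = 20 \cdot 5 = 100$)
$O{\left(E,k \right)} = 648 - 6 k$ ($O{\left(E,k \right)} = 48 + 6 \left(100 - k\right) = 48 - \left(-600 + 6 k\right) = 648 - 6 k$)
$B{\left(j,C \right)} = - \frac{C j}{2}$ ($B{\left(j,C \right)} = - \frac{j C}{2} = - \frac{C j}{2}$)
$B{\left(O{\left(-3,-2 \right)},-10 \right)} \left(-71\right) = \left(- \frac{1}{2}\right) \left(-10\right) \left(648 - -12\right) \left(-71\right) = \left(- \frac{1}{2}\right) \left(-10\right) \left(648 + 12\right) \left(-71\right) = \left(- \frac{1}{2}\right) \left(-10\right) 660 \left(-71\right) = 3300 \left(-71\right) = -234300$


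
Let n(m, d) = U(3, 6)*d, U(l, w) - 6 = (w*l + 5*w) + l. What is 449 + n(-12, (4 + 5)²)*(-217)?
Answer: -1001440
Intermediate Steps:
U(l, w) = 6 + l + 5*w + l*w (U(l, w) = 6 + ((w*l + 5*w) + l) = 6 + ((l*w + 5*w) + l) = 6 + ((5*w + l*w) + l) = 6 + (l + 5*w + l*w) = 6 + l + 5*w + l*w)
n(m, d) = 57*d (n(m, d) = (6 + 3 + 5*6 + 3*6)*d = (6 + 3 + 30 + 18)*d = 57*d)
449 + n(-12, (4 + 5)²)*(-217) = 449 + (57*(4 + 5)²)*(-217) = 449 + (57*9²)*(-217) = 449 + (57*81)*(-217) = 449 + 4617*(-217) = 449 - 1001889 = -1001440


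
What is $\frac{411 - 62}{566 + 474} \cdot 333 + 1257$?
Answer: $\frac{1423497}{1040} \approx 1368.7$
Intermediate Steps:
$\frac{411 - 62}{566 + 474} \cdot 333 + 1257 = \frac{349}{1040} \cdot 333 + 1257 = \frac{116217}{1040} + 1257 = \frac{1423497}{1040}$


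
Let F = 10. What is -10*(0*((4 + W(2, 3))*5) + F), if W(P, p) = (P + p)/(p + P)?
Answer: -100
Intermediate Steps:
W(P, p) = 1 (W(P, p) = (P + p)/(P + p) = 1)
-10*(0*((4 + W(2, 3))*5) + F) = -10*(0*((4 + 1)*5) + 10) = -10*(0*(5*5) + 10) = -10*(0*25 + 10) = -10*(0 + 10) = -10*10 = -100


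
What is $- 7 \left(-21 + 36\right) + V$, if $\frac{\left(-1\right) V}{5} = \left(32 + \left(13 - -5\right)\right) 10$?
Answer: $-2605$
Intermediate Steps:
$V = -2500$ ($V = - 5 \left(32 + \left(13 - -5\right)\right) 10 = - 5 \left(32 + \left(13 + 5\right)\right) 10 = - 5 \left(32 + 18\right) 10 = - 5 \cdot 50 \cdot 10 = \left(-5\right) 500 = -2500$)
$- 7 \left(-21 + 36\right) + V = - 7 \left(-21 + 36\right) - 2500 = \left(-7\right) 15 - 2500 = -105 - 2500 = -2605$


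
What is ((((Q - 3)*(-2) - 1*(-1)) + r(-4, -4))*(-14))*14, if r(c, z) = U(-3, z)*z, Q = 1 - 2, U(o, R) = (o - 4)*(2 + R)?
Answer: 9212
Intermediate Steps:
U(o, R) = (-4 + o)*(2 + R)
Q = -1
r(c, z) = z*(-14 - 7*z) (r(c, z) = (-8 - 4*z + 2*(-3) + z*(-3))*z = (-8 - 4*z - 6 - 3*z)*z = (-14 - 7*z)*z = z*(-14 - 7*z))
((((Q - 3)*(-2) - 1*(-1)) + r(-4, -4))*(-14))*14 = ((((-1 - 3)*(-2) - 1*(-1)) - 7*(-4)*(2 - 4))*(-14))*14 = (((-4*(-2) + 1) - 7*(-4)*(-2))*(-14))*14 = (((8 + 1) - 56)*(-14))*14 = ((9 - 56)*(-14))*14 = -47*(-14)*14 = 658*14 = 9212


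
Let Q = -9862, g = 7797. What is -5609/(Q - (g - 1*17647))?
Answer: 5609/12 ≈ 467.42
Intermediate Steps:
-5609/(Q - (g - 1*17647)) = -5609/(-9862 - (7797 - 1*17647)) = -5609/(-9862 - (7797 - 17647)) = -5609/(-9862 - 1*(-9850)) = -5609/(-9862 + 9850) = -5609/(-12) = -5609*(-1/12) = 5609/12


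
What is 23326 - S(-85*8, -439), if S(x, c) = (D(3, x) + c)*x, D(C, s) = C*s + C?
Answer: -1660354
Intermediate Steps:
D(C, s) = C + C*s
S(x, c) = x*(3 + c + 3*x) (S(x, c) = (3*(1 + x) + c)*x = ((3 + 3*x) + c)*x = (3 + c + 3*x)*x = x*(3 + c + 3*x))
23326 - S(-85*8, -439) = 23326 - (-85*8)*(3 - 439 + 3*(-85*8)) = 23326 - (-680)*(3 - 439 + 3*(-680)) = 23326 - (-680)*(3 - 439 - 2040) = 23326 - (-680)*(-2476) = 23326 - 1*1683680 = 23326 - 1683680 = -1660354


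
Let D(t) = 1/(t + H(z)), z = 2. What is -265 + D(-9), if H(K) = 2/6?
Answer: -6893/26 ≈ -265.12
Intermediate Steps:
H(K) = 1/3 (H(K) = 2*(1/6) = 1/3)
D(t) = 1/(1/3 + t) (D(t) = 1/(t + 1/3) = 1/(1/3 + t))
-265 + D(-9) = -265 + 3/(1 + 3*(-9)) = -265 + 3/(1 - 27) = -265 + 3/(-26) = -265 + 3*(-1/26) = -265 - 3/26 = -6893/26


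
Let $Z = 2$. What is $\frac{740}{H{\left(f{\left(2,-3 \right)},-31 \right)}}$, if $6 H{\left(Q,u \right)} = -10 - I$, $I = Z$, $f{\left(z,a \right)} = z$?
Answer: $-370$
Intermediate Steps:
$I = 2$
$H{\left(Q,u \right)} = -2$ ($H{\left(Q,u \right)} = \frac{-10 - 2}{6} = \frac{1}{6} \left(-12\right) = -2$)
$\frac{740}{H{\left(f{\left(2,-3 \right)},-31 \right)}} = \frac{740}{-2} = 740 \left(- \frac{1}{2}\right) = -370$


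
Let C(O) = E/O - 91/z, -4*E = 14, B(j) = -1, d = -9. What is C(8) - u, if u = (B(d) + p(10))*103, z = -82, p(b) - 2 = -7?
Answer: 405849/656 ≈ 618.67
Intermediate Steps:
p(b) = -5 (p(b) = 2 - 7 = -5)
E = -7/2 (E = -1/4*14 = -7/2 ≈ -3.5000)
C(O) = 91/82 - 7/(2*O) (C(O) = -7/(2*O) - 91/(-82) = -7/(2*O) - 91*(-1/82) = -7/(2*O) + 91/82 = 91/82 - 7/(2*O))
u = -618 (u = (-1 - 5)*103 = -6*103 = -618)
C(8) - u = (7/82)*(-41 + 13*8)/8 - 1*(-618) = (7/82)*(1/8)*(-41 + 104) + 618 = (7/82)*(1/8)*63 + 618 = 441/656 + 618 = 405849/656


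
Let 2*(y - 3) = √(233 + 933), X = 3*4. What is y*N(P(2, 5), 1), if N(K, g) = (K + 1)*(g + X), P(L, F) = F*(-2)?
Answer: -351 - 117*√1166/2 ≈ -2348.6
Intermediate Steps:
X = 12
P(L, F) = -2*F
N(K, g) = (1 + K)*(12 + g) (N(K, g) = (K + 1)*(g + 12) = (1 + K)*(12 + g))
y = 3 + √1166/2 (y = 3 + √(233 + 933)/2 = 3 + √1166/2 ≈ 20.073)
y*N(P(2, 5), 1) = (3 + √1166/2)*(12 + 1 + 12*(-2*5) - 2*5*1) = (3 + √1166/2)*(12 + 1 + 12*(-10) - 10*1) = (3 + √1166/2)*(12 + 1 - 120 - 10) = (3 + √1166/2)*(-117) = -351 - 117*√1166/2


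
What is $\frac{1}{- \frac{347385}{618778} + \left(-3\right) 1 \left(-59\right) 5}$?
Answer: $\frac{618778}{547271145} \approx 0.0011307$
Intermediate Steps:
$\frac{1}{- \frac{347385}{618778} + \left(-3\right) 1 \left(-59\right) 5} = \frac{1}{\left(-347385\right) \frac{1}{618778} + \left(-3\right) \left(-59\right) 5} = \frac{1}{- \frac{347385}{618778} + 177 \cdot 5} = \frac{1}{- \frac{347385}{618778} + 885} = \frac{1}{\frac{547271145}{618778}} = \frac{618778}{547271145}$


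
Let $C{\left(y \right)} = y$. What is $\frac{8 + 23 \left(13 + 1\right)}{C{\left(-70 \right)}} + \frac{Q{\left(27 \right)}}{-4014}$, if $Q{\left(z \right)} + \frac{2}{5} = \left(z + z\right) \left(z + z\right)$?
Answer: $- \frac{382178}{70245} \approx -5.4406$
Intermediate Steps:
$Q{\left(z \right)} = - \frac{2}{5} + 4 z^{2}$ ($Q{\left(z \right)} = - \frac{2}{5} + \left(z + z\right) \left(z + z\right) = - \frac{2}{5} + 2 z 2 z = - \frac{2}{5} + 4 z^{2}$)
$\frac{8 + 23 \left(13 + 1\right)}{C{\left(-70 \right)}} + \frac{Q{\left(27 \right)}}{-4014} = \frac{8 + 23 \left(13 + 1\right)}{-70} + \frac{- \frac{2}{5} + 4 \cdot 27^{2}}{-4014} = \left(8 + 23 \cdot 14\right) \left(- \frac{1}{70}\right) + \left(- \frac{2}{5} + 4 \cdot 729\right) \left(- \frac{1}{4014}\right) = \left(8 + 322\right) \left(- \frac{1}{70}\right) + \left(- \frac{2}{5} + 2916\right) \left(- \frac{1}{4014}\right) = 330 \left(- \frac{1}{70}\right) + \frac{14578}{5} \left(- \frac{1}{4014}\right) = - \frac{33}{7} - \frac{7289}{10035} = - \frac{382178}{70245}$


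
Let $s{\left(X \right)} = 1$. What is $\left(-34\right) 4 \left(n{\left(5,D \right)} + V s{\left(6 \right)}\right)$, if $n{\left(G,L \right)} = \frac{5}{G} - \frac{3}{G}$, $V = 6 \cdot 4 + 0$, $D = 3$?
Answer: $- \frac{16592}{5} \approx -3318.4$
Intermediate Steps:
$V = 24$ ($V = 24 + 0 = 24$)
$n{\left(G,L \right)} = \frac{2}{G}$
$\left(-34\right) 4 \left(n{\left(5,D \right)} + V s{\left(6 \right)}\right) = \left(-34\right) 4 \left(\frac{2}{5} + 24 \cdot 1\right) = - 136 \left(2 \cdot \frac{1}{5} + 24\right) = - 136 \left(\frac{2}{5} + 24\right) = \left(-136\right) \frac{122}{5} = - \frac{16592}{5}$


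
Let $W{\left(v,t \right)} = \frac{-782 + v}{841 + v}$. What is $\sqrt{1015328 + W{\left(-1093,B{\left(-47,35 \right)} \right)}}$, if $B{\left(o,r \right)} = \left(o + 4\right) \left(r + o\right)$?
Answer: $\frac{\sqrt{1791051717}}{42} \approx 1007.6$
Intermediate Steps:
$B{\left(o,r \right)} = \left(4 + o\right) \left(o + r\right)$
$W{\left(v,t \right)} = \frac{-782 + v}{841 + v}$
$\sqrt{1015328 + W{\left(-1093,B{\left(-47,35 \right)} \right)}} = \sqrt{1015328 + \frac{-782 - 1093}{841 - 1093}} = \sqrt{1015328 + \frac{1}{-252} \left(-1875\right)} = \sqrt{1015328 - - \frac{625}{84}} = \sqrt{1015328 + \frac{625}{84}} = \sqrt{\frac{85288177}{84}} = \frac{\sqrt{1791051717}}{42}$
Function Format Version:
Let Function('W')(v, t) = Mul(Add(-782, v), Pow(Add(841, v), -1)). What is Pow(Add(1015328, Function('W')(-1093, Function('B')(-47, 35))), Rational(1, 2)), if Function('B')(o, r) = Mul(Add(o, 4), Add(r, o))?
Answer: Mul(Rational(1, 42), Pow(1791051717, Rational(1, 2))) ≈ 1007.6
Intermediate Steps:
Function('B')(o, r) = Mul(Add(4, o), Add(o, r))
Function('W')(v, t) = Mul(Pow(Add(841, v), -1), Add(-782, v))
Pow(Add(1015328, Function('W')(-1093, Function('B')(-47, 35))), Rational(1, 2)) = Pow(Add(1015328, Mul(Pow(Add(841, -1093), -1), Add(-782, -1093))), Rational(1, 2)) = Pow(Add(1015328, Mul(Pow(-252, -1), -1875)), Rational(1, 2)) = Pow(Add(1015328, Mul(Rational(-1, 252), -1875)), Rational(1, 2)) = Pow(Add(1015328, Rational(625, 84)), Rational(1, 2)) = Pow(Rational(85288177, 84), Rational(1, 2)) = Mul(Rational(1, 42), Pow(1791051717, Rational(1, 2)))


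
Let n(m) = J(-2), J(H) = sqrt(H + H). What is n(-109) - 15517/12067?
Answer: -15517/12067 + 2*I ≈ -1.2859 + 2.0*I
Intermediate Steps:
J(H) = sqrt(2)*sqrt(H) (J(H) = sqrt(2*H) = sqrt(2)*sqrt(H))
n(m) = 2*I (n(m) = sqrt(2)*sqrt(-2) = sqrt(2)*(I*sqrt(2)) = 2*I)
n(-109) - 15517/12067 = 2*I - 15517/12067 = -15517/12067 + 2*I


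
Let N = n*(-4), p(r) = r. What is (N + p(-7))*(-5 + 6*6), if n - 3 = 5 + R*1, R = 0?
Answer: -1209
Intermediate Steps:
n = 8 (n = 3 + (5 + 0*1) = 3 + (5 + 0) = 3 + 5 = 8)
N = -32 (N = 8*(-4) = -32)
(N + p(-7))*(-5 + 6*6) = (-32 - 7)*(-5 + 6*6) = -39*(-5 + 36) = -39*31 = -1209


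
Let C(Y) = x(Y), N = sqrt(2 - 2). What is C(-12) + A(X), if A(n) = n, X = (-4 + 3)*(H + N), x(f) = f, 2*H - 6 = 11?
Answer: -41/2 ≈ -20.500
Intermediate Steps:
H = 17/2 (H = 3 + (1/2)*11 = 3 + 11/2 = 17/2 ≈ 8.5000)
N = 0 (N = sqrt(0) = 0)
X = -17/2 (X = (-4 + 3)*(17/2 + 0) = -1*17/2 = -17/2 ≈ -8.5000)
C(Y) = Y
C(-12) + A(X) = -12 - 17/2 = -41/2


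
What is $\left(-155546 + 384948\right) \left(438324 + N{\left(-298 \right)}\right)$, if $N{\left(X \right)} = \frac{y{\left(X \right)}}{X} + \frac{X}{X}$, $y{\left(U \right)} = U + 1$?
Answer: $\frac{14982376182047}{149} \approx 1.0055 \cdot 10^{11}$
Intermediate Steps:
$y{\left(U \right)} = 1 + U$
$N{\left(X \right)} = 1 + \frac{1 + X}{X}$ ($N{\left(X \right)} = \frac{1 + X}{X} + \frac{X}{X} = \frac{1 + X}{X} + 1 = 1 + \frac{1 + X}{X}$)
$\left(-155546 + 384948\right) \left(438324 + N{\left(-298 \right)}\right) = \left(-155546 + 384948\right) \left(438324 + \left(2 + \frac{1}{-298}\right)\right) = 229402 \left(438324 + \left(2 - \frac{1}{298}\right)\right) = 229402 \left(438324 + \frac{595}{298}\right) = 229402 \cdot \frac{130621147}{298} = \frac{14982376182047}{149}$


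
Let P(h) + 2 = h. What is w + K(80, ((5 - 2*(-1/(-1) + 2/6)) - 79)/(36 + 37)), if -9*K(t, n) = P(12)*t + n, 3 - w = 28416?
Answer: -56176993/1971 ≈ -28502.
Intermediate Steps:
w = -28413 (w = 3 - 1*28416 = 3 - 28416 = -28413)
P(h) = -2 + h
K(t, n) = -10*t/9 - n/9 (K(t, n) = -((-2 + 12)*t + n)/9 = -(10*t + n)/9 = -(n + 10*t)/9 = -10*t/9 - n/9)
w + K(80, ((5 - 2*(-1/(-1) + 2/6)) - 79)/(36 + 37)) = -28413 + (-10/9*80 - ((5 - 2*(-1/(-1) + 2/6)) - 79)/(9*(36 + 37))) = -28413 + (-800/9 - ((5 - 2*(-1*(-1) + 2*(1/6))) - 79)/(9*73)) = -28413 + (-800/9 - ((5 - 2*(1 + 1/3)) - 79)/(9*73)) = -28413 + (-800/9 - ((5 - 2*4/3) - 79)/(9*73)) = -28413 + (-800/9 - ((5 - 8/3) - 79)/(9*73)) = -28413 + (-800/9 - (7/3 - 79)/(9*73)) = -28413 + (-800/9 - (-230)/(27*73)) = -28413 + (-800/9 - 1/9*(-230/219)) = -28413 + (-800/9 + 230/1971) = -28413 - 174970/1971 = -56176993/1971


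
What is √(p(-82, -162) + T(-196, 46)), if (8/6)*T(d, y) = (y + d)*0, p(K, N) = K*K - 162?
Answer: √6562 ≈ 81.006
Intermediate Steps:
p(K, N) = -162 + K² (p(K, N) = K² - 162 = -162 + K²)
T(d, y) = 0 (T(d, y) = 3*((y + d)*0)/4 = 3*((d + y)*0)/4 = (¾)*0 = 0)
√(p(-82, -162) + T(-196, 46)) = √((-162 + (-82)²) + 0) = √((-162 + 6724) + 0) = √(6562 + 0) = √6562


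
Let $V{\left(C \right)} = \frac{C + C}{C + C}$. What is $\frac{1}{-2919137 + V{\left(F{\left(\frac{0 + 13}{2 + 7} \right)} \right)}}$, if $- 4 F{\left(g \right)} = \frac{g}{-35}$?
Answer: $- \frac{1}{2919136} \approx -3.4257 \cdot 10^{-7}$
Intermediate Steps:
$F{\left(g \right)} = \frac{g}{140}$ ($F{\left(g \right)} = - \frac{g \frac{1}{-35}}{4} = - \frac{g \left(- \frac{1}{35}\right)}{4} = - \frac{\left(- \frac{1}{35}\right) g}{4} = \frac{g}{140}$)
$V{\left(C \right)} = 1$ ($V{\left(C \right)} = \frac{2 C}{2 C} = 2 C \frac{1}{2 C} = 1$)
$\frac{1}{-2919137 + V{\left(F{\left(\frac{0 + 13}{2 + 7} \right)} \right)}} = \frac{1}{-2919137 + 1} = \frac{1}{-2919136} = - \frac{1}{2919136}$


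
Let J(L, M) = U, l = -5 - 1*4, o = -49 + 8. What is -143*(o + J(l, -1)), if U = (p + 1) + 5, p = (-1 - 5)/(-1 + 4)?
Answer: 5291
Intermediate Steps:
p = -2 (p = -6/3 = -6*⅓ = -2)
o = -41
U = 4 (U = (-2 + 1) + 5 = -1 + 5 = 4)
l = -9 (l = -5 - 4 = -9)
J(L, M) = 4
-143*(o + J(l, -1)) = -143*(-41 + 4) = -143*(-37) = 5291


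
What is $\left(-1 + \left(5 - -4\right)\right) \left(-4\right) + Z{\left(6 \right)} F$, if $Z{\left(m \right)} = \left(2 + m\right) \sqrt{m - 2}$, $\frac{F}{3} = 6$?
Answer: $256$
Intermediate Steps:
$F = 18$ ($F = 3 \cdot 6 = 18$)
$Z{\left(m \right)} = \sqrt{-2 + m} \left(2 + m\right)$ ($Z{\left(m \right)} = \left(2 + m\right) \sqrt{-2 + m} = \sqrt{-2 + m} \left(2 + m\right)$)
$\left(-1 + \left(5 - -4\right)\right) \left(-4\right) + Z{\left(6 \right)} F = \left(-1 + \left(5 - -4\right)\right) \left(-4\right) + \sqrt{-2 + 6} \left(2 + 6\right) 18 = \left(-1 + \left(5 + 4\right)\right) \left(-4\right) + \sqrt{4} \cdot 8 \cdot 18 = \left(-1 + 9\right) \left(-4\right) + 2 \cdot 8 \cdot 18 = 8 \left(-4\right) + 16 \cdot 18 = -32 + 288 = 256$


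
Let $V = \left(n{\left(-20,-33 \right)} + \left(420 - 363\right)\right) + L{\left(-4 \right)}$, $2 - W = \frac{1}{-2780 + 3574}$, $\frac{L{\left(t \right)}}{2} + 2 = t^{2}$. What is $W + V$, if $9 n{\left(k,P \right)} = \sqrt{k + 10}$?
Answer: $\frac{69077}{794} + \frac{i \sqrt{10}}{9} \approx 86.999 + 0.35136 i$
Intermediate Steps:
$L{\left(t \right)} = -4 + 2 t^{2}$
$n{\left(k,P \right)} = \frac{\sqrt{10 + k}}{9}$ ($n{\left(k,P \right)} = \frac{\sqrt{k + 10}}{9} = \frac{\sqrt{10 + k}}{9}$)
$W = \frac{1587}{794}$ ($W = 2 - \frac{1}{-2780 + 3574} = 2 - \frac{1}{794} = \frac{1587}{794} \approx 1.9987$)
$V = 85 + \frac{i \sqrt{10}}{9}$ ($V = \left(\frac{\sqrt{10 - 20}}{9} + \left(420 - 363\right)\right) - \left(4 - 2 \left(-4\right)^{2}\right) = \left(\frac{\sqrt{-10}}{9} + 57\right) + \left(-4 + 2 \cdot 16\right) = \left(\frac{i \sqrt{10}}{9} + 57\right) + \left(-4 + 32\right) = \left(\frac{i \sqrt{10}}{9} + 57\right) + 28 = \left(57 + \frac{i \sqrt{10}}{9}\right) + 28 = 85 + \frac{i \sqrt{10}}{9} \approx 85.0 + 0.35136 i$)
$W + V = \frac{1587}{794} + \left(85 + \frac{i \sqrt{10}}{9}\right) = \frac{69077}{794} + \frac{i \sqrt{10}}{9}$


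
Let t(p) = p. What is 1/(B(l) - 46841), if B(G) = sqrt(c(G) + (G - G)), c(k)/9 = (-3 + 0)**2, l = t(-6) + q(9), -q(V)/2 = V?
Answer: -1/46832 ≈ -2.1353e-5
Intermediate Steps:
q(V) = -2*V
l = -24 (l = -6 - 2*9 = -6 - 18 = -24)
c(k) = 81 (c(k) = 9*(-3 + 0)**2 = 9*(-3)**2 = 9*9 = 81)
B(G) = 9 (B(G) = sqrt(81 + (G - G)) = sqrt(81 + 0) = sqrt(81) = 9)
1/(B(l) - 46841) = 1/(9 - 46841) = 1/(-46832) = -1/46832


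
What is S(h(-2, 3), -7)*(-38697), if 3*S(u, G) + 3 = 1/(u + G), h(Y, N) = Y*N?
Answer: 515960/13 ≈ 39689.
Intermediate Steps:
h(Y, N) = N*Y
S(u, G) = -1 + 1/(3*(G + u)) (S(u, G) = -1 + 1/(3*(u + G)) = -1 + 1/(3*(G + u)))
S(h(-2, 3), -7)*(-38697) = ((⅓ - 1*(-7) - 3*(-2))/(-7 + 3*(-2)))*(-38697) = ((⅓ + 7 - 1*(-6))/(-7 - 6))*(-38697) = ((⅓ + 7 + 6)/(-13))*(-38697) = -1/13*40/3*(-38697) = -40/39*(-38697) = 515960/13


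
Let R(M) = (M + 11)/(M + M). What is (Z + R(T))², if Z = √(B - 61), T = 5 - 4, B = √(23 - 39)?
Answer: (6 + √(-61 + 4*I))² ≈ -21.929 + 97.773*I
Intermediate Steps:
B = 4*I (B = √(-16) = 4*I ≈ 4.0*I)
T = 1
R(M) = (11 + M)/(2*M) (R(M) = (11 + M)/((2*M)) = (11 + M)*(1/(2*M)) = (11 + M)/(2*M))
Z = √(-61 + 4*I) (Z = √(4*I - 61) = √(-61 + 4*I) ≈ 0.25594 + 7.8144*I)
(Z + R(T))² = (√(-61 + 4*I) + (½)*(11 + 1)/1)² = (√(-61 + 4*I) + (½)*1*12)² = (√(-61 + 4*I) + 6)² = (6 + √(-61 + 4*I))²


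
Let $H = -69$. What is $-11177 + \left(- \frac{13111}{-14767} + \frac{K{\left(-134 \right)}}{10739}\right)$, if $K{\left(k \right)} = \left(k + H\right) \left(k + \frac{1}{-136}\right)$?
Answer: $- \frac{240983511953867}{21567262568} \approx -11174.0$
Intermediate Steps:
$K{\left(k \right)} = \left(-69 + k\right) \left(- \frac{1}{136} + k\right)$ ($K{\left(k \right)} = \left(k - 69\right) \left(k + \frac{1}{-136}\right) = \left(-69 + k\right) \left(k - \frac{1}{136}\right) = \left(-69 + k\right) \left(- \frac{1}{136} + k\right)$)
$-11177 + \left(- \frac{13111}{-14767} + \frac{K{\left(-134 \right)}}{10739}\right) = -11177 - \left(- \frac{13111}{14767} - \frac{\frac{69}{136} + \left(-134\right)^{2} - - \frac{628795}{68}}{10739}\right) = -11177 - \left(- \frac{13111}{14767} - \left(\frac{69}{136} + 17956 + \frac{628795}{68}\right) \frac{1}{10739}\right) = -11177 + \left(\frac{13111}{14767} + \frac{3699675}{136} \cdot \frac{1}{10739}\right) = -11177 + \left(\frac{13111}{14767} + \frac{3699675}{1460504}\right) = -11177 + \frac{73781768669}{21567262568} = - \frac{240983511953867}{21567262568}$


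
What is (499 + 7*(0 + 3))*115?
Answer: 59800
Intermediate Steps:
(499 + 7*(0 + 3))*115 = (499 + 7*3)*115 = (499 + 21)*115 = 520*115 = 59800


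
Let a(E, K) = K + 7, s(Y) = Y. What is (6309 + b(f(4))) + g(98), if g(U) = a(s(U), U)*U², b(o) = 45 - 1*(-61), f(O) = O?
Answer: 1014835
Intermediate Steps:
a(E, K) = 7 + K
b(o) = 106 (b(o) = 45 + 61 = 106)
g(U) = U²*(7 + U) (g(U) = (7 + U)*U² = U²*(7 + U))
(6309 + b(f(4))) + g(98) = (6309 + 106) + 98²*(7 + 98) = 6415 + 9604*105 = 6415 + 1008420 = 1014835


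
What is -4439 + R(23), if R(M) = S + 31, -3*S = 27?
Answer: -4417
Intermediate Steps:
S = -9 (S = -⅓*27 = -9)
R(M) = 22 (R(M) = -9 + 31 = 22)
-4439 + R(23) = -4439 + 22 = -4417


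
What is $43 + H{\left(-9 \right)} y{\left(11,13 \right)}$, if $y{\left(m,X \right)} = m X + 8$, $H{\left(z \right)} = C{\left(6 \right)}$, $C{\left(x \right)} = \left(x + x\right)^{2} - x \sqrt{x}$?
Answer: $21787 - 906 \sqrt{6} \approx 19568.0$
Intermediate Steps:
$C{\left(x \right)} = - x^{\frac{3}{2}} + 4 x^{2}$ ($C{\left(x \right)} = \left(2 x\right)^{2} - x^{\frac{3}{2}} = 4 x^{2} - x^{\frac{3}{2}} = - x^{\frac{3}{2}} + 4 x^{2}$)
$H{\left(z \right)} = 144 - 6 \sqrt{6}$ ($H{\left(z \right)} = - 6^{\frac{3}{2}} + 4 \cdot 6^{2} = - 6 \sqrt{6} + 4 \cdot 36 = - 6 \sqrt{6} + 144 = 144 - 6 \sqrt{6}$)
$y{\left(m,X \right)} = 8 + X m$ ($y{\left(m,X \right)} = X m + 8 = 8 + X m$)
$43 + H{\left(-9 \right)} y{\left(11,13 \right)} = 43 + \left(144 - 6 \sqrt{6}\right) \left(8 + 13 \cdot 11\right) = 43 + \left(144 - 6 \sqrt{6}\right) \left(8 + 143\right) = 43 + \left(144 - 6 \sqrt{6}\right) 151 = 43 + \left(21744 - 906 \sqrt{6}\right) = 21787 - 906 \sqrt{6}$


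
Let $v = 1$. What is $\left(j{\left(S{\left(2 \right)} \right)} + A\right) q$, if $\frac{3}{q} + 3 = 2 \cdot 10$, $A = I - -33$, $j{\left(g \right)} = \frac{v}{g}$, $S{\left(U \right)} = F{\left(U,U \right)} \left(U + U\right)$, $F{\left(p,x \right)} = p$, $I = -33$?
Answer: $\frac{3}{136} \approx 0.022059$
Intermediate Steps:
$S{\left(U \right)} = 2 U^{2}$ ($S{\left(U \right)} = U \left(U + U\right) = U 2 U = 2 U^{2}$)
$j{\left(g \right)} = \frac{1}{g}$ ($j{\left(g \right)} = 1 \frac{1}{g} = \frac{1}{g}$)
$A = 0$ ($A = -33 - -33 = -33 + 33 = 0$)
$q = \frac{3}{17}$ ($q = \frac{3}{-3 + 2 \cdot 10} = \frac{3}{-3 + 20} = \frac{3}{17} \approx 0.17647$)
$\left(j{\left(S{\left(2 \right)} \right)} + A\right) q = \left(\frac{1}{2 \cdot 2^{2}} + 0\right) \frac{3}{17} = \left(\frac{1}{2 \cdot 4} + 0\right) \frac{3}{17} = \left(\frac{1}{8} + 0\right) \frac{3}{17} = \frac{1}{8} \cdot \frac{3}{17} = \frac{3}{136}$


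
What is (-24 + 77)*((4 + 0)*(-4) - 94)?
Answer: -5830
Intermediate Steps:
(-24 + 77)*((4 + 0)*(-4) - 94) = 53*(4*(-4) - 94) = 53*(-16 - 94) = 53*(-110) = -5830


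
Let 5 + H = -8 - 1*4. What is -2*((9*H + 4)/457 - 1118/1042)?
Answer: 666184/238097 ≈ 2.7980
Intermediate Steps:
H = -17 (H = -5 + (-8 - 1*4) = -5 + (-8 - 4) = -5 - 12 = -17)
-2*((9*H + 4)/457 - 1118/1042) = -2*((9*(-17) + 4)/457 - 1118/1042) = -2*((-153 + 4)*(1/457) - 1118*1/1042) = -2*(-149*1/457 - 559/521) = -2*(-149/457 - 559/521) = -2*(-333092/238097) = 666184/238097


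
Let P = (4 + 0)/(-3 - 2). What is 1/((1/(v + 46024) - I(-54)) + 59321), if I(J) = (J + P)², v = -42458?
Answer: 89150/5020746159 ≈ 1.7756e-5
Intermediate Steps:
P = -⅘ (P = 4/(-5) = 4*(-⅕) = -⅘ ≈ -0.80000)
I(J) = (-⅘ + J)² (I(J) = (J - ⅘)² = (-⅘ + J)²)
1/((1/(v + 46024) - I(-54)) + 59321) = 1/((1/(-42458 + 46024) - (-4 + 5*(-54))²/25) + 59321) = 1/((1/3566 - (-4 - 270)²/25) + 59321) = 1/((1/3566 - (-274)²/25) + 59321) = 1/((1/3566 - 75076/25) + 59321) = 1/(-267720991/89150 + 59321) = 1/(5020746159/89150) = 89150/5020746159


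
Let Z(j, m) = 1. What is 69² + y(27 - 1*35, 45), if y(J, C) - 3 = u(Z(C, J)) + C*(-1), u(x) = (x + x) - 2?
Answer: 4719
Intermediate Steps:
u(x) = -2 + 2*x (u(x) = 2*x - 2 = -2 + 2*x)
y(J, C) = 3 - C (y(J, C) = 3 + ((-2 + 2*1) + C*(-1)) = 3 + ((-2 + 2) - C) = 3 + (0 - C) = 3 - C)
69² + y(27 - 1*35, 45) = 69² + (3 - 1*45) = 4761 + (3 - 45) = 4761 - 42 = 4719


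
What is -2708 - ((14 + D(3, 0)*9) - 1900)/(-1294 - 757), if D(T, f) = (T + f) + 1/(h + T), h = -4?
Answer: -5555976/2051 ≈ -2708.9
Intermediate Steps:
D(T, f) = T + f + 1/(-4 + T) (D(T, f) = (T + f) + 1/(-4 + T) = T + f + 1/(-4 + T))
-2708 - ((14 + D(3, 0)*9) - 1900)/(-1294 - 757) = -2708 - ((14 + ((1 + 3² - 4*3 - 4*0 + 3*0)/(-4 + 3))*9) - 1900)/(-1294 - 757) = -2708 - ((14 + ((1 + 9 - 12 + 0 + 0)/(-1))*9) - 1900)/(-2051) = -2708 - ((14 - 1*(-2)*9) - 1900)*(-1)/2051 = -2708 - ((14 + 2*9) - 1900)*(-1)/2051 = -2708 - ((14 + 18) - 1900)*(-1)/2051 = -2708 - (32 - 1900)*(-1)/2051 = -2708 - (-1868)*(-1)/2051 = -2708 - 1*1868/2051 = -2708 - 1868/2051 = -5555976/2051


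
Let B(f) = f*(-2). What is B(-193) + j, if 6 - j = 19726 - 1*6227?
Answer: -13107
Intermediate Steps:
B(f) = -2*f
j = -13493 (j = 6 - (19726 - 1*6227) = 6 - (19726 - 6227) = 6 - 1*13499 = 6 - 13499 = -13493)
B(-193) + j = -2*(-193) - 13493 = 386 - 13493 = -13107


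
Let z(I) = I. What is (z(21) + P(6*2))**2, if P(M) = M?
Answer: 1089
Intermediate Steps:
(z(21) + P(6*2))**2 = (21 + 6*2)**2 = (21 + 12)**2 = 33**2 = 1089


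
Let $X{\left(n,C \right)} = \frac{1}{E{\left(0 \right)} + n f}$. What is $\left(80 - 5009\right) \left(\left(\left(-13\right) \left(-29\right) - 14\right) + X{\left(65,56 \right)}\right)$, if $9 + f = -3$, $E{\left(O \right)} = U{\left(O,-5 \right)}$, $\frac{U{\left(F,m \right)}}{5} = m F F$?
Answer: $- \frac{465197377}{260} \approx -1.7892 \cdot 10^{6}$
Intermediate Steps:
$U{\left(F,m \right)} = 5 m F^{2}$ ($U{\left(F,m \right)} = 5 m F F = 5 F m F = 5 m F^{2}$)
$E{\left(O \right)} = - 25 O^{2}$ ($E{\left(O \right)} = 5 \left(-5\right) O^{2} = - 25 O^{2}$)
$f = -12$ ($f = -9 - 3 = -12$)
$X{\left(n,C \right)} = - \frac{1}{12 n}$ ($X{\left(n,C \right)} = \frac{1}{- 25 \cdot 0^{2} + n \left(-12\right)} = \frac{1}{\left(-25\right) 0 - 12 n} = \frac{1}{0 - 12 n} = \frac{1}{\left(-12\right) n} = - \frac{1}{12 n}$)
$\left(80 - 5009\right) \left(\left(\left(-13\right) \left(-29\right) - 14\right) + X{\left(65,56 \right)}\right) = \left(80 - 5009\right) \left(\left(\left(-13\right) \left(-29\right) - 14\right) - \frac{1}{12 \cdot 65}\right) = - 4929 \left(\left(377 - 14\right) - \frac{1}{780}\right) = - 4929 \left(363 - \frac{1}{780}\right) = \left(-4929\right) \frac{283139}{780} = - \frac{465197377}{260}$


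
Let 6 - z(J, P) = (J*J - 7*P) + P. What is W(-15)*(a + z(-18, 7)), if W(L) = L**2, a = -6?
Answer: -63450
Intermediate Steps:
z(J, P) = 6 - J**2 + 6*P (z(J, P) = 6 - ((J*J - 7*P) + P) = 6 - ((J**2 - 7*P) + P) = 6 - (J**2 - 6*P) = 6 + (-J**2 + 6*P) = 6 - J**2 + 6*P)
W(-15)*(a + z(-18, 7)) = (-15)**2*(-6 + (6 - 1*(-18)**2 + 6*7)) = 225*(-6 + (6 - 1*324 + 42)) = 225*(-6 + (6 - 324 + 42)) = 225*(-6 - 276) = 225*(-282) = -63450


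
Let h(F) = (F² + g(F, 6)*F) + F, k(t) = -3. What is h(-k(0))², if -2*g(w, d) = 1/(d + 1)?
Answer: 27225/196 ≈ 138.90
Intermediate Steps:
g(w, d) = -1/(2*(1 + d)) (g(w, d) = -1/(2*(d + 1)) = -1/(2*(1 + d)))
h(F) = F² + 13*F/14 (h(F) = (F² + (-1/(2 + 2*6))*F) + F = (F² + (-1/(2 + 12))*F) + F = (F² + (-1/14)*F) + F = (F² + (-1*1/14)*F) + F = (F² - F/14) + F = F² + 13*F/14)
h(-k(0))² = ((-1*(-3))*(13 + 14*(-1*(-3)))/14)² = ((1/14)*3*(13 + 14*3))² = ((1/14)*3*(13 + 42))² = ((1/14)*3*55)² = (165/14)² = 27225/196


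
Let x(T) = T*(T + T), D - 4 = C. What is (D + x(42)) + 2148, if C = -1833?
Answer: 3847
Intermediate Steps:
D = -1829 (D = 4 - 1833 = -1829)
x(T) = 2*T**2 (x(T) = T*(2*T) = 2*T**2)
(D + x(42)) + 2148 = (-1829 + 2*42**2) + 2148 = (-1829 + 2*1764) + 2148 = (-1829 + 3528) + 2148 = 1699 + 2148 = 3847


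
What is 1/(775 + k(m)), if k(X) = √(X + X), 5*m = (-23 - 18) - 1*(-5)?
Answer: 3875/3003197 - 6*I*√10/3003197 ≈ 0.0012903 - 6.3178e-6*I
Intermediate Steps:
m = -36/5 (m = ((-23 - 18) - 1*(-5))/5 = (-41 + 5)/5 = (⅕)*(-36) = -36/5 ≈ -7.2000)
k(X) = √2*√X (k(X) = √(2*X) = √2*√X)
1/(775 + k(m)) = 1/(775 + √2*√(-36/5)) = 1/(775 + √2*(6*I*√5/5)) = 1/(775 + 6*I*√10/5)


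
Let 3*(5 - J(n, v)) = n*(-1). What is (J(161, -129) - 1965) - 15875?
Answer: -53344/3 ≈ -17781.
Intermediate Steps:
J(n, v) = 5 + n/3 (J(n, v) = 5 - n*(-1)/3 = 5 - (-1)*n/3 = 5 + n/3)
(J(161, -129) - 1965) - 15875 = ((5 + (⅓)*161) - 1965) - 15875 = ((5 + 161/3) - 1965) - 15875 = (176/3 - 1965) - 15875 = -5719/3 - 15875 = -53344/3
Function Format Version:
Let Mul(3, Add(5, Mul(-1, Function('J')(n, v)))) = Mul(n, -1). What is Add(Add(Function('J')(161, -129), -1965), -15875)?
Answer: Rational(-53344, 3) ≈ -17781.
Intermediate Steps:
Function('J')(n, v) = Add(5, Mul(Rational(1, 3), n)) (Function('J')(n, v) = Add(5, Mul(Rational(-1, 3), Mul(n, -1))) = Add(5, Mul(Rational(-1, 3), Mul(-1, n))) = Add(5, Mul(Rational(1, 3), n)))
Add(Add(Function('J')(161, -129), -1965), -15875) = Add(Add(Add(5, Mul(Rational(1, 3), 161)), -1965), -15875) = Add(Add(Add(5, Rational(161, 3)), -1965), -15875) = Add(Add(Rational(176, 3), -1965), -15875) = Add(Rational(-5719, 3), -15875) = Rational(-53344, 3)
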